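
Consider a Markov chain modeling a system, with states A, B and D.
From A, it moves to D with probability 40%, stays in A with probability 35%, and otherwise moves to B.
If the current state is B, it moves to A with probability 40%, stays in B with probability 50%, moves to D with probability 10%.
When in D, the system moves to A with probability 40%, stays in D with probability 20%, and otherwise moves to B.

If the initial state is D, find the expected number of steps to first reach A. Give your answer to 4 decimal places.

Let t(s) be the expected number of steps to first reach A from state s, with t(A) = 0. Conditioning on the first step:
t(B) = 1 + 0.5·t(B) + 0.1·t(D)
t(D) = 1 + 0.4·t(B) + 0.2·t(D)
Solving: t(B) = 2.5000, t(D) = 2.5000.
Expected steps from D to A: 2.5000.

2.5000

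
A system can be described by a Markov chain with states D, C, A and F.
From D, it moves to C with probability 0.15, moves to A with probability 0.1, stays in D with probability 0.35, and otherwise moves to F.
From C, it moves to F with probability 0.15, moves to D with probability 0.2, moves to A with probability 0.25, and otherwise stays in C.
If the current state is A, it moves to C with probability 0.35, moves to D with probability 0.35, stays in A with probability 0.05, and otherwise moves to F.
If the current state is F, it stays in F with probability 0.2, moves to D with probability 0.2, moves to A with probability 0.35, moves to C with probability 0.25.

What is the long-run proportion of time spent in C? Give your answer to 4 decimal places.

0.2854

Let the stationary distribution be π with π = πP and π_1 + π_2 + π_3 + π_4 = 1.
π_1 = 0.35·π_1 + 0.2·π_2 + 0.35·π_3 + 0.2·π_4
π_2 = 0.15·π_1 + 0.4·π_2 + 0.35·π_3 + 0.25·π_4
π_3 = 0.1·π_1 + 0.25·π_2 + 0.05·π_3 + 0.35·π_4
Solving with the normalization constraint gives π = (0.2698, 0.2854, 0.1954, 0.2495).
So the stationary probability of C is 0.2854.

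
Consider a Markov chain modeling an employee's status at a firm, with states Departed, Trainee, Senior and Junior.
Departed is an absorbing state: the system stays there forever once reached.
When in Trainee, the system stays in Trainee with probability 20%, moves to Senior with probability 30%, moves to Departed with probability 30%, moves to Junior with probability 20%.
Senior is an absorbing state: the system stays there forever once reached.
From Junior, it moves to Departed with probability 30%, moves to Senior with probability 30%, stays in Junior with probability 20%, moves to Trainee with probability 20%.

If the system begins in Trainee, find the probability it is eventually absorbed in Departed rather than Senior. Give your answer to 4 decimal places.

0.5000

Let h(s) be the probability of absorption at Departed starting from transient state s. Then h(Departed) = 1 and h(Senior) = 0. By first-step analysis:
h(Trainee) = 0.3·1 + 0.2·h(Trainee) + 0.3·0 + 0.2·h(Junior)
h(Junior) = 0.3·1 + 0.2·h(Trainee) + 0.3·0 + 0.2·h(Junior)
Solving: h(Trainee) = 0.5000, h(Junior) = 0.5000.
Starting from Trainee, the probability is 0.5000.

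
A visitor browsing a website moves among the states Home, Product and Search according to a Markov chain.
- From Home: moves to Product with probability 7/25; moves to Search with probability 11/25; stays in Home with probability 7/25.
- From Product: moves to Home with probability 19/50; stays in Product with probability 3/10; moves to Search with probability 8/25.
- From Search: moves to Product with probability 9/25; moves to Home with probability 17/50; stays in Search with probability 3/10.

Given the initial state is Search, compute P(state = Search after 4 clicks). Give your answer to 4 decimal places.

Propagate the distribution vector 4 clicks from Search.
After 0 clicks: (0.0000, 0.0000, 1.0000)
After 1 click: (0.3400, 0.3600, 0.3000)
After 2 clicks: (0.3340, 0.3112, 0.3548)
After 3 clicks: (0.3324, 0.3146, 0.3530)
After 4 clicks: (0.3326, 0.3145, 0.3528)
P(in Search after 4 clicks) = 0.3528

0.3528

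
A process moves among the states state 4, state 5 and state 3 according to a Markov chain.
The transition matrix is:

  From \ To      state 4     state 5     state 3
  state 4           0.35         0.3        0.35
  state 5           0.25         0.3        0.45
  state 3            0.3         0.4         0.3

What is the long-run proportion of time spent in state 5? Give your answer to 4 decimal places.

Let the stationary distribution be π with π = πP and π_1 + π_2 + π_3 = 1.
π_1 = 0.35·π_1 + 0.25·π_2 + 0.3·π_3
π_2 = 0.3·π_1 + 0.3·π_2 + 0.4·π_3
Solving with the normalization constraint gives π = (0.2981, 0.3365, 0.3654).
So the stationary probability of state 5 is 0.3365.

0.3365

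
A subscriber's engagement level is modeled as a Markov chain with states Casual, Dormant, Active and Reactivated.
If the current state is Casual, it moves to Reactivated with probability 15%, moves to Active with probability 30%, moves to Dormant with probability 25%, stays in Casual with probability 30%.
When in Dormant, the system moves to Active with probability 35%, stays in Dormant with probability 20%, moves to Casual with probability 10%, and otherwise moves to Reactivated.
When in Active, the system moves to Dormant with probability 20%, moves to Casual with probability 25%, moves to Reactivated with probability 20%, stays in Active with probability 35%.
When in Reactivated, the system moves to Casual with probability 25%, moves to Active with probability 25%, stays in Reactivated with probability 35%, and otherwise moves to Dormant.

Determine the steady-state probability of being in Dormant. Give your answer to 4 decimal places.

Let the stationary distribution be π with π = πP and π_1 + π_2 + π_3 + π_4 = 1.
π_1 = 0.3·π_1 + 0.1·π_2 + 0.25·π_3 + 0.25·π_4
π_2 = 0.25·π_1 + 0.2·π_2 + 0.2·π_3 + 0.15·π_4
π_3 = 0.3·π_1 + 0.35·π_2 + 0.35·π_3 + 0.25·π_4
Solving with the normalization constraint gives π = (0.2318, 0.1988, 0.3127, 0.2567).
So the stationary probability of Dormant is 0.1988.

0.1988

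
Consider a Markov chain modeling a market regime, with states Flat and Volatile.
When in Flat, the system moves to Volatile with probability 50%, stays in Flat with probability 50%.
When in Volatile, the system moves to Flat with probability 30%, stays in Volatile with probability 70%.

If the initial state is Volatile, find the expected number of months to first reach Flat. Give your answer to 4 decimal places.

Let t(s) be the expected number of months to first reach Flat from state s, with t(Flat) = 0. Conditioning on the first month:
t(Volatile) = 1 + 0.7·t(Volatile)
Solving: t(Volatile) = 3.3333.
Expected months from Volatile to Flat: 3.3333.

3.3333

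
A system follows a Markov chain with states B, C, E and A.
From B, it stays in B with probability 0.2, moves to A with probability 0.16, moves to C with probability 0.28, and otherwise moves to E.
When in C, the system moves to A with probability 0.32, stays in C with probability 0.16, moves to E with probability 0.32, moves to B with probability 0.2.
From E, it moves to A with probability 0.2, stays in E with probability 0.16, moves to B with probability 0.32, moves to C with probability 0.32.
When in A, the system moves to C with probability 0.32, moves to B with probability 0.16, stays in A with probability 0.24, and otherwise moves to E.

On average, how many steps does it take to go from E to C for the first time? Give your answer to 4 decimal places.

Let t(s) be the expected number of steps to first reach C from state s, with t(C) = 0. Conditioning on the first step:
t(B) = 1 + 0.2·t(B) + 0.36·t(E) + 0.16·t(A)
t(E) = 1 + 0.32·t(B) + 0.16·t(E) + 0.2·t(A)
t(A) = 1 + 0.16·t(B) + 0.28·t(E) + 0.24·t(A)
Solving: t(B) = 3.3449, t(E) = 3.2289, t(A) = 3.2096.
Expected steps from E to C: 3.2289.

3.2289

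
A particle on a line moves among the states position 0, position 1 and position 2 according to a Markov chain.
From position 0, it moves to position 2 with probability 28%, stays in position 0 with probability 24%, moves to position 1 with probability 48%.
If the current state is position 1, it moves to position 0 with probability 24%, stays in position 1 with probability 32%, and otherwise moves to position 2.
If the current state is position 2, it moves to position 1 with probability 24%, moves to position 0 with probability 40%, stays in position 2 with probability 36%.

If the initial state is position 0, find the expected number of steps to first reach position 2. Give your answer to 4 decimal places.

Let t(s) be the expected number of steps to first reach position 2 from state s, with t(position 2) = 0. Conditioning on the first step:
t(position 0) = 1 + 0.24·t(position 0) + 0.48·t(position 1)
t(position 1) = 1 + 0.24·t(position 0) + 0.32·t(position 1)
Solving: t(position 0) = 2.8884, t(position 1) = 2.4900.
Expected steps from position 0 to position 2: 2.8884.

2.8884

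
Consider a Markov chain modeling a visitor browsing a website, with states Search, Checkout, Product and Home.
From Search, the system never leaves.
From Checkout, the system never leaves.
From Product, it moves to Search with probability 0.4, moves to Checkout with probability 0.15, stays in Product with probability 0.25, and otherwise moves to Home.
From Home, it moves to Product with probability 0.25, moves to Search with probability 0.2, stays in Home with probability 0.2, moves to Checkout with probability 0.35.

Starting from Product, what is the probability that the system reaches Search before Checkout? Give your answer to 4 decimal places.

Let h(s) be the probability of absorption at Search starting from transient state s. Then h(Search) = 1 and h(Checkout) = 0. By first-step analysis:
h(Product) = 0.4·1 + 0.15·0 + 0.25·h(Product) + 0.2·h(Home)
h(Home) = 0.2·1 + 0.35·0 + 0.25·h(Product) + 0.2·h(Home)
Solving: h(Product) = 0.6545, h(Home) = 0.4545.
Starting from Product, the probability is 0.6545.

0.6545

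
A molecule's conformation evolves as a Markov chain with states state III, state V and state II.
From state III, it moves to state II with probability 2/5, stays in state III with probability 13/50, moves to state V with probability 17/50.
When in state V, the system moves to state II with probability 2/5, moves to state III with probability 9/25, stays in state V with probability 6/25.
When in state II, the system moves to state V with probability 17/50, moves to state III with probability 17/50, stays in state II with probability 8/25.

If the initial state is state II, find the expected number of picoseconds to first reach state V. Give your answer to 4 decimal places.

Let t(s) be the expected number of picoseconds to first reach state V from state s, with t(state V) = 0. Conditioning on the first picosecond:
t(state III) = 1 + 0.26·t(state III) + 0.4·t(state II)
t(state II) = 1 + 0.34·t(state III) + 0.32·t(state II)
Solving: t(state III) = 2.9412, t(state II) = 2.9412.
Expected picoseconds from state II to state V: 2.9412.

2.9412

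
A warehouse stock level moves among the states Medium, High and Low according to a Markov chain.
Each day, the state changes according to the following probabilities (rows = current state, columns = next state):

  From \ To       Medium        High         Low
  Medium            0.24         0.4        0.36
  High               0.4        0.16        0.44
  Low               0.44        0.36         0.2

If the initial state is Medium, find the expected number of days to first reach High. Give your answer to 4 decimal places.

Let t(s) be the expected number of days to first reach High from state s, with t(High) = 0. Conditioning on the first day:
t(Medium) = 1 + 0.24·t(Medium) + 0.36·t(Low)
t(Low) = 1 + 0.44·t(Medium) + 0.2·t(Low)
Solving: t(Medium) = 2.5801, t(Low) = 2.6690.
Expected days from Medium to High: 2.5801.

2.5801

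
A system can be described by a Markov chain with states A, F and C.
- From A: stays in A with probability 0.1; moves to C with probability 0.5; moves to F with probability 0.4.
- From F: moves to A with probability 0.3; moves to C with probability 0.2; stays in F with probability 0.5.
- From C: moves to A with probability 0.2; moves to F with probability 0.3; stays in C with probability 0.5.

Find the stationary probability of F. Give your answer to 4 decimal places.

0.4023

Let the stationary distribution be π with π = πP and π_1 + π_2 + π_3 = 1.
π_1 = 0.1·π_1 + 0.3·π_2 + 0.2·π_3
π_2 = 0.4·π_1 + 0.5·π_2 + 0.3·π_3
Solving with the normalization constraint gives π = (0.2184, 0.4023, 0.3793).
So the stationary probability of F is 0.4023.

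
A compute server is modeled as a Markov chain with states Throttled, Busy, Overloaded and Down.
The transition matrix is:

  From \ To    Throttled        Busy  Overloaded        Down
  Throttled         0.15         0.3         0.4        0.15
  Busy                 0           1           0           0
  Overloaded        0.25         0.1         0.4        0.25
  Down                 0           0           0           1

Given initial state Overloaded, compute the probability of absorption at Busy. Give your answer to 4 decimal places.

0.3902

Let h(s) be the probability of absorption at Busy starting from transient state s. Then h(Busy) = 1 and h(Down) = 0. By first-step analysis:
h(Throttled) = 0.15·h(Throttled) + 0.3·1 + 0.4·h(Overloaded) + 0.15·0
h(Overloaded) = 0.25·h(Throttled) + 0.1·1 + 0.4·h(Overloaded) + 0.25·0
Solving: h(Throttled) = 0.5366, h(Overloaded) = 0.3902.
Starting from Overloaded, the probability is 0.3902.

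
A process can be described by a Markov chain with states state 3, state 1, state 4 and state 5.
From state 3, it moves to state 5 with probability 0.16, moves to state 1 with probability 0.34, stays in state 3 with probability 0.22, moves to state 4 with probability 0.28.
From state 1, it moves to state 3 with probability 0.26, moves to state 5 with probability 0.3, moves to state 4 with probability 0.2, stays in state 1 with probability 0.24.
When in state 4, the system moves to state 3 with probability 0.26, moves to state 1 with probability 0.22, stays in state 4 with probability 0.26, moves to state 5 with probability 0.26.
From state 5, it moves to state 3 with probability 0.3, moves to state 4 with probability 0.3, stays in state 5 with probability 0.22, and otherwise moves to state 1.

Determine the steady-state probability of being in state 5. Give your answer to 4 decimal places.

Let the stationary distribution be π with π = πP and π_1 + π_2 + π_3 + π_4 = 1.
π_1 = 0.22·π_1 + 0.26·π_2 + 0.26·π_3 + 0.3·π_4
π_2 = 0.34·π_1 + 0.24·π_2 + 0.22·π_3 + 0.18·π_4
π_3 = 0.28·π_1 + 0.2·π_2 + 0.26·π_3 + 0.3·π_4
Solving with the normalization constraint gives π = (0.2590, 0.2466, 0.2598, 0.2346).
So the stationary probability of state 5 is 0.2346.

0.2346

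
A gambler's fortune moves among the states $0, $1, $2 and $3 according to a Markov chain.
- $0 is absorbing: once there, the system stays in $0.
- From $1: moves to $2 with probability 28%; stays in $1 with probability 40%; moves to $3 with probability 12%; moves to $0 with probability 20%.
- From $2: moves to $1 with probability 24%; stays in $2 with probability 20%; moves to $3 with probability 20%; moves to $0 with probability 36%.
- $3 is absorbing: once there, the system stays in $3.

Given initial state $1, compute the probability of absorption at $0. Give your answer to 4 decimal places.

0.6318

Let h(s) be the probability of absorption at $0 starting from transient state s. Then h($0) = 1 and h($3) = 0. By first-step analysis:
h($1) = 0.2·1 + 0.4·h($1) + 0.28·h($2) + 0.12·0
h($2) = 0.36·1 + 0.24·h($1) + 0.2·h($2) + 0.2·0
Solving: h($1) = 0.6318, h($2) = 0.6395.
Starting from $1, the probability is 0.6318.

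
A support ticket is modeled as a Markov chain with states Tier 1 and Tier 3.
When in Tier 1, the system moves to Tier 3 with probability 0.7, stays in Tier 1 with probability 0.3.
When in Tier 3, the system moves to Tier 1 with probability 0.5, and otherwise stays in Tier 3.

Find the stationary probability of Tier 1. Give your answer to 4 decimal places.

Let the stationary distribution be π with π = πP and π_1 + π_2 = 1.
π_1 = 0.3·π_1 + 0.5·π_2
Solving with the normalization constraint gives π = (0.4167, 0.5833).
So the stationary probability of Tier 1 is 0.4167.

0.4167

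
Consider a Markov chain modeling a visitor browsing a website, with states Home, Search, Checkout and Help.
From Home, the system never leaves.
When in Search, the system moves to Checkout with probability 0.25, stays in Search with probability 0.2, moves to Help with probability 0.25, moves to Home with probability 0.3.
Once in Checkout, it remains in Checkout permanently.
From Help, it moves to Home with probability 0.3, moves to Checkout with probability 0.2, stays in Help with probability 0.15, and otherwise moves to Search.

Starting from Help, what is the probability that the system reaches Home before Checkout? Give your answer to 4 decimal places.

0.5823

Let h(s) be the probability of absorption at Home starting from transient state s. Then h(Home) = 1 and h(Checkout) = 0. By first-step analysis:
h(Search) = 0.3·1 + 0.2·h(Search) + 0.25·0 + 0.25·h(Help)
h(Help) = 0.3·1 + 0.35·h(Search) + 0.2·0 + 0.15·h(Help)
Solving: h(Search) = 0.5570, h(Help) = 0.5823.
Starting from Help, the probability is 0.5823.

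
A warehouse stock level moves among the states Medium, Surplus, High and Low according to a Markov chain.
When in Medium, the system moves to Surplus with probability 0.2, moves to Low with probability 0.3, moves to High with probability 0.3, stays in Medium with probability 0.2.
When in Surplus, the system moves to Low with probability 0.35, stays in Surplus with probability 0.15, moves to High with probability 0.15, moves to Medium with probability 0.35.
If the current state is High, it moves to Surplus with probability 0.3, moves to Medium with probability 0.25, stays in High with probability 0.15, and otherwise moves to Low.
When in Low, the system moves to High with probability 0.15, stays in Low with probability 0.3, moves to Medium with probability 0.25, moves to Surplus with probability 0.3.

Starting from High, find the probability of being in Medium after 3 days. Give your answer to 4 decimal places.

0.2596

Propagate the distribution vector 3 days from High.
After 0 days: (0.0000, 0.0000, 1.0000, 0.0000)
After 1 day: (0.2500, 0.3000, 0.1500, 0.3000)
After 2 days: (0.2675, 0.2300, 0.1875, 0.3150)
After 3 days: (0.2596, 0.2388, 0.1901, 0.3115)
P(in Medium after 3 days) = 0.2596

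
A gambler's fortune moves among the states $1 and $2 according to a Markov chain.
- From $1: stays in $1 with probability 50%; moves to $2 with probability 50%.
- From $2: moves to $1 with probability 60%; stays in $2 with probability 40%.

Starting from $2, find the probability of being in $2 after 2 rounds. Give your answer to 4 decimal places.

Sum over the intermediate state after 1 round:
P = P($2→$1)·P($1→$2) + P($2→$2)·P($2→$2)
  = 0.6×0.5 + 0.4×0.4
  = 0.3000 + 0.1600 = 0.4600

0.4600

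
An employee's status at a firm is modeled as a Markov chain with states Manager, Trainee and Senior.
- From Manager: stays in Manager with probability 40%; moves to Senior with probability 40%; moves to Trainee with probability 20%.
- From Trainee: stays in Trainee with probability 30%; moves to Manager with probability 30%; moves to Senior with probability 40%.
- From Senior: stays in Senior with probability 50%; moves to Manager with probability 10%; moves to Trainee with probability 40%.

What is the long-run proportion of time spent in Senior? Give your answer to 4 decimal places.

Let the stationary distribution be π with π = πP and π_1 + π_2 + π_3 = 1.
π_1 = 0.4·π_1 + 0.3·π_2 + 0.1·π_3
π_2 = 0.2·π_1 + 0.3·π_2 + 0.4·π_3
Solving with the normalization constraint gives π = (0.2346, 0.3210, 0.4444).
So the stationary probability of Senior is 0.4444.

0.4444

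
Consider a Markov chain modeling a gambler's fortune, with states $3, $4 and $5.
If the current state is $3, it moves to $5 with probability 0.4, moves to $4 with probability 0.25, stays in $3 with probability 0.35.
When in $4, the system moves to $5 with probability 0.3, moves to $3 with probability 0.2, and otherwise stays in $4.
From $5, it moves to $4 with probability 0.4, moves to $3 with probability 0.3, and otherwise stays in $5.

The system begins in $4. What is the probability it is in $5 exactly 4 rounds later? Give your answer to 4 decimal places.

Propagate the distribution vector 4 rounds from $4.
After 0 rounds: (0.0000, 1.0000, 0.0000)
After 1 round: (0.2000, 0.5000, 0.3000)
After 2 rounds: (0.2600, 0.4200, 0.3200)
After 3 rounds: (0.2710, 0.4030, 0.3260)
After 4 rounds: (0.2733, 0.3997, 0.3271)
P(in $5 after 4 rounds) = 0.3271

0.3271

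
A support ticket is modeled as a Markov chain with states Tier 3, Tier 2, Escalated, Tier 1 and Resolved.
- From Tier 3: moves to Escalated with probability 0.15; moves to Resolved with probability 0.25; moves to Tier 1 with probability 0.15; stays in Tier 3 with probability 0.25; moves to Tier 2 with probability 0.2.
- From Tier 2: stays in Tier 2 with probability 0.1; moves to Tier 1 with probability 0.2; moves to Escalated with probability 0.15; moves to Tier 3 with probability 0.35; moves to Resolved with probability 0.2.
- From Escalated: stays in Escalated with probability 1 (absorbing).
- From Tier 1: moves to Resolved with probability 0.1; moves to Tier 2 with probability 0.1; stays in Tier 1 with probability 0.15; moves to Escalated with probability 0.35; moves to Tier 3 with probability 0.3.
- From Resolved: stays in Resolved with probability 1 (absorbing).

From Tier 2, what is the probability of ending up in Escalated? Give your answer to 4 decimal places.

Let h(s) be the probability of absorption at Escalated starting from transient state s. Then h(Escalated) = 1 and h(Resolved) = 0. By first-step analysis:
h(Tier 3) = 0.25·h(Tier 3) + 0.2·h(Tier 2) + 0.15·1 + 0.15·h(Tier 1) + 0.25·0
h(Tier 2) = 0.35·h(Tier 3) + 0.1·h(Tier 2) + 0.15·1 + 0.2·h(Tier 1) + 0.2·0
h(Tier 1) = 0.3·h(Tier 3) + 0.1·h(Tier 2) + 0.35·1 + 0.15·h(Tier 1) + 0.1·0
Solving: h(Tier 3) = 0.4547, h(Tier 2) = 0.4833, h(Tier 1) = 0.6291.
Starting from Tier 2, the probability is 0.4833.

0.4833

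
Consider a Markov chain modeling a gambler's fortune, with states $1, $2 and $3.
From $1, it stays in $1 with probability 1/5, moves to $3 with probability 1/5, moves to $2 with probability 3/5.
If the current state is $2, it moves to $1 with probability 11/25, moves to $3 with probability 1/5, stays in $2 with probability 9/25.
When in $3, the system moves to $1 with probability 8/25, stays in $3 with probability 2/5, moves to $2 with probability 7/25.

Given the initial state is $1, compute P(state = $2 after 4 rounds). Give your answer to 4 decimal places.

Propagate the distribution vector 4 rounds from $1.
After 0 rounds: (1.0000, 0.0000, 0.0000)
After 1 round: (0.2000, 0.6000, 0.2000)
After 2 rounds: (0.3680, 0.3920, 0.2400)
After 3 rounds: (0.3229, 0.4291, 0.2480)
After 4 rounds: (0.3327, 0.4177, 0.2496)
P(in $2 after 4 rounds) = 0.4177

0.4177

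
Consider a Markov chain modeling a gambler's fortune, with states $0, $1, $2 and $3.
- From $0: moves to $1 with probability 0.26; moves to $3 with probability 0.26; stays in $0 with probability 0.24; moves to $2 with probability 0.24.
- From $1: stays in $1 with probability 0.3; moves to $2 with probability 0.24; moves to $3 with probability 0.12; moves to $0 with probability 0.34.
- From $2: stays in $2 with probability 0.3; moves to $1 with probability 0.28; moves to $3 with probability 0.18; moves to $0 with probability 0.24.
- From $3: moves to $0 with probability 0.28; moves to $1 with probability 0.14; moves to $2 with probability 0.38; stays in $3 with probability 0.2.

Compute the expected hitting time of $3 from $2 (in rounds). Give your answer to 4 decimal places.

Let t(s) be the expected number of rounds to first reach $3 from state s, with t($3) = 0. Conditioning on the first round:
t($0) = 1 + 0.24·t($0) + 0.26·t($1) + 0.24·t($2)
t($1) = 1 + 0.34·t($0) + 0.3·t($1) + 0.24·t($2)
t($2) = 1 + 0.24·t($0) + 0.28·t($1) + 0.3·t($2)
Solving: t($0) = 4.9773, t($1) = 5.7031, t($2) = 5.4163.
Expected rounds from $2 to $3: 5.4163.

5.4163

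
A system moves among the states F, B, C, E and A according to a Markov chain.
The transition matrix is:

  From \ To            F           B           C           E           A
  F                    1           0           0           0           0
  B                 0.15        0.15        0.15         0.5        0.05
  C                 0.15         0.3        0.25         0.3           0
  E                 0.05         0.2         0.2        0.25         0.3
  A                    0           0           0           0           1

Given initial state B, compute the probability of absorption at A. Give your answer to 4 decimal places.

Let h(s) be the probability of absorption at A starting from transient state s. Then h(A) = 1 and h(F) = 0. By first-step analysis:
h(B) = 0.15·0 + 0.15·h(B) + 0.15·h(C) + 0.5·h(E) + 0.05·1
h(C) = 0.15·0 + 0.3·h(B) + 0.25·h(C) + 0.3·h(E)
h(E) = 0.05·0 + 0.2·h(B) + 0.2·h(C) + 0.25·h(E) + 0.3·1
Solving: h(B) = 0.5409, h(C) = 0.4859, h(E) = 0.6738.
Starting from B, the probability is 0.5409.

0.5409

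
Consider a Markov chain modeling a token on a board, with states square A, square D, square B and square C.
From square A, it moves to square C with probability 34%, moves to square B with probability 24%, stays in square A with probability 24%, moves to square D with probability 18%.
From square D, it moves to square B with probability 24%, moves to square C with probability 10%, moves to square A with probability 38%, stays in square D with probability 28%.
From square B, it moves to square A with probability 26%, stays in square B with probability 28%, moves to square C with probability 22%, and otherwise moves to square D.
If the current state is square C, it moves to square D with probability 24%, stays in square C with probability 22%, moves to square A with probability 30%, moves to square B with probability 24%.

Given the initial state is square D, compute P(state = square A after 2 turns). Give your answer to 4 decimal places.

Propagate the distribution vector 2 turns from square D.
After 0 turns: (0.0000, 1.0000, 0.0000, 0.0000)
After 1 turn: (0.3800, 0.2800, 0.2400, 0.1000)
After 2 turns: (0.2900, 0.2284, 0.2496, 0.2320)
P(in square A after 2 turns) = 0.2900

0.2900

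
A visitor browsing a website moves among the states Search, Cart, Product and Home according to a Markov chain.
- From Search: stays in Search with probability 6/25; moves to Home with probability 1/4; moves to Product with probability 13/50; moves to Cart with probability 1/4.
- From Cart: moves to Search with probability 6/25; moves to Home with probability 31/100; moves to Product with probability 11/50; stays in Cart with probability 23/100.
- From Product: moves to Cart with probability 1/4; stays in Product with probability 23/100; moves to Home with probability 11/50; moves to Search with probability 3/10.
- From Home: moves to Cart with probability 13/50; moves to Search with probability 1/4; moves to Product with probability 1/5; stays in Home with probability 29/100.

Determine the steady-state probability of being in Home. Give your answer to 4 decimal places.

Let the stationary distribution be π with π = πP and π_1 + π_2 + π_3 + π_4 = 1.
π_1 = 0.24·π_1 + 0.24·π_2 + 0.3·π_3 + 0.25·π_4
π_2 = 0.25·π_1 + 0.23·π_2 + 0.25·π_3 + 0.26·π_4
π_3 = 0.26·π_1 + 0.22·π_2 + 0.23·π_3 + 0.2·π_4
Solving with the normalization constraint gives π = (0.2563, 0.2477, 0.2271, 0.2688).
So the stationary probability of Home is 0.2688.

0.2688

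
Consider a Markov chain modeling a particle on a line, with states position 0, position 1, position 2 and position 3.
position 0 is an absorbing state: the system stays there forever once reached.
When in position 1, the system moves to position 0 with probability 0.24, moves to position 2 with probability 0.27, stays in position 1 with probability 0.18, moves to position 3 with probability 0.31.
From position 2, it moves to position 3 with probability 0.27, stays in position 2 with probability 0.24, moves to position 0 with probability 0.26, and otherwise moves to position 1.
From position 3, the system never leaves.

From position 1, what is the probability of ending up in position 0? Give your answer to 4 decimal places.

0.4502

Let h(s) be the probability of absorption at position 0 starting from transient state s. Then h(position 0) = 1 and h(position 3) = 0. By first-step analysis:
h(position 1) = 0.24·1 + 0.18·h(position 1) + 0.27·h(position 2) + 0.31·0
h(position 2) = 0.26·1 + 0.23·h(position 1) + 0.24·h(position 2) + 0.27·0
Solving: h(position 1) = 0.4502, h(position 2) = 0.4783.
Starting from position 1, the probability is 0.4502.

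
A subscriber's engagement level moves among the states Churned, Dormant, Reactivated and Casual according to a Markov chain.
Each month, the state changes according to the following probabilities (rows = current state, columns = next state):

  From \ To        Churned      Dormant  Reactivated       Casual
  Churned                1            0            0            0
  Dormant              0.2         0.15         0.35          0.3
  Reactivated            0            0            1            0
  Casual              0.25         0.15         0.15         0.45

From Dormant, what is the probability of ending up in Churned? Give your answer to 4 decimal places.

Let h(s) be the probability of absorption at Churned starting from transient state s. Then h(Churned) = 1 and h(Reactivated) = 0. By first-step analysis:
h(Dormant) = 0.2·1 + 0.15·h(Dormant) + 0.35·0 + 0.3·h(Casual)
h(Casual) = 0.25·1 + 0.15·h(Dormant) + 0.15·0 + 0.45·h(Casual)
Solving: h(Dormant) = 0.4379, h(Casual) = 0.5740.
Starting from Dormant, the probability is 0.4379.

0.4379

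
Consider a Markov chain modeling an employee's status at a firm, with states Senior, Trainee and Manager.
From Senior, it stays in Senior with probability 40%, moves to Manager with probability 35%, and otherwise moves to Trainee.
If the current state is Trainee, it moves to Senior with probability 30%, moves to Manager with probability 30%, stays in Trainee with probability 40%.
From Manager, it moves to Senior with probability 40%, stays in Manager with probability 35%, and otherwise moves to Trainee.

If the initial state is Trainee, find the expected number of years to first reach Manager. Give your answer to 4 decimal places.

Let t(s) be the expected number of years to first reach Manager from state s, with t(Manager) = 0. Conditioning on the first year:
t(Senior) = 1 + 0.4·t(Senior) + 0.25·t(Trainee)
t(Trainee) = 1 + 0.3·t(Senior) + 0.4·t(Trainee)
Solving: t(Senior) = 2.9825, t(Trainee) = 3.1579.
Expected years from Trainee to Manager: 3.1579.

3.1579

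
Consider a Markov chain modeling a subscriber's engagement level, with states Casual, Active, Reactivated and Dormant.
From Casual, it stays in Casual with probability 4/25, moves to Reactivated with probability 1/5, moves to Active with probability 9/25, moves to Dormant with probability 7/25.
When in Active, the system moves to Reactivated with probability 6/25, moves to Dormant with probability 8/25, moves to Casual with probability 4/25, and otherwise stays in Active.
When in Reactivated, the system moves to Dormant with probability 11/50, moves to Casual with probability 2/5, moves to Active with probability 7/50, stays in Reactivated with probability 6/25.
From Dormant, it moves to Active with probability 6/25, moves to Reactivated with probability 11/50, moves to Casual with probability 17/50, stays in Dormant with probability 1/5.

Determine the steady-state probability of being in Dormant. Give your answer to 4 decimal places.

Let the stationary distribution be π with π = πP and π_1 + π_2 + π_3 + π_4 = 1.
π_1 = 0.16·π_1 + 0.16·π_2 + 0.4·π_3 + 0.34·π_4
π_2 = 0.36·π_1 + 0.28·π_2 + 0.14·π_3 + 0.24·π_4
π_3 = 0.2·π_1 + 0.24·π_2 + 0.24·π_3 + 0.22·π_4
Solving with the normalization constraint gives π = (0.2600, 0.2591, 0.2245, 0.2564).
So the stationary probability of Dormant is 0.2564.

0.2564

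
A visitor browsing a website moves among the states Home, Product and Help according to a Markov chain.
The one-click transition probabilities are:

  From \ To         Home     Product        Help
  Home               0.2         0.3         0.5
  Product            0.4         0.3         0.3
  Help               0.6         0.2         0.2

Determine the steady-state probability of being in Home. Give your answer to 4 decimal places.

Let the stationary distribution be π with π = πP and π_1 + π_2 + π_3 = 1.
π_1 = 0.2·π_1 + 0.4·π_2 + 0.6·π_3
π_2 = 0.3·π_1 + 0.3·π_2 + 0.2·π_3
Solving with the normalization constraint gives π = (0.3906, 0.2656, 0.3438).
So the stationary probability of Home is 0.3906.

0.3906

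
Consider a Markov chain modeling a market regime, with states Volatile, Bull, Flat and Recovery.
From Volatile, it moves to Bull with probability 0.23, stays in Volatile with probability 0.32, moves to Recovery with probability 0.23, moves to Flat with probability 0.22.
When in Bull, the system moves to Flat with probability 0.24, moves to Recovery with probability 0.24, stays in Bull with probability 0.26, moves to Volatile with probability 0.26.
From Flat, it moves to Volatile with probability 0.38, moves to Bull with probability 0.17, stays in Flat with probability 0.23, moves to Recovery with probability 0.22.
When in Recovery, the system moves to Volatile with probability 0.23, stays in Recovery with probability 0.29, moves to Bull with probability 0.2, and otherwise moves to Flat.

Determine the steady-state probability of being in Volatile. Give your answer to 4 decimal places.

Let the stationary distribution be π with π = πP and π_1 + π_2 + π_3 + π_4 = 1.
π_1 = 0.32·π_1 + 0.26·π_2 + 0.38·π_3 + 0.23·π_4
π_2 = 0.23·π_1 + 0.26·π_2 + 0.17·π_3 + 0.2·π_4
π_3 = 0.22·π_1 + 0.24·π_2 + 0.23·π_3 + 0.28·π_4
Solving with the normalization constraint gives π = (0.2996, 0.2146, 0.2414, 0.2444).
So the stationary probability of Volatile is 0.2996.

0.2996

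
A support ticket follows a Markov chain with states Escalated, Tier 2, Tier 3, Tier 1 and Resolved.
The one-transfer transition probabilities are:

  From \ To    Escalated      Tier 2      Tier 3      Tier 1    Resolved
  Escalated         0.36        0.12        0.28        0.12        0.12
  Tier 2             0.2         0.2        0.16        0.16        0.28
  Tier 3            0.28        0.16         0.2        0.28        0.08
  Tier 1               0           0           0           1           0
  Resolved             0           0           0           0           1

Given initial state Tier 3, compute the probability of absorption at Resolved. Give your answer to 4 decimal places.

Let h(s) be the probability of absorption at Resolved starting from transient state s. Then h(Resolved) = 1 and h(Tier 1) = 0. By first-step analysis:
h(Escalated) = 0.36·h(Escalated) + 0.12·h(Tier 2) + 0.28·h(Tier 3) + 0.12·0 + 0.12·1
h(Tier 2) = 0.2·h(Escalated) + 0.2·h(Tier 2) + 0.16·h(Tier 3) + 0.16·0 + 0.28·1
h(Tier 3) = 0.28·h(Escalated) + 0.16·h(Tier 2) + 0.2·h(Tier 3) + 0.28·0 + 0.08·1
Solving: h(Escalated) = 0.4466, h(Tier 2) = 0.5343, h(Tier 3) = 0.3631.
Starting from Tier 3, the probability is 0.3631.

0.3631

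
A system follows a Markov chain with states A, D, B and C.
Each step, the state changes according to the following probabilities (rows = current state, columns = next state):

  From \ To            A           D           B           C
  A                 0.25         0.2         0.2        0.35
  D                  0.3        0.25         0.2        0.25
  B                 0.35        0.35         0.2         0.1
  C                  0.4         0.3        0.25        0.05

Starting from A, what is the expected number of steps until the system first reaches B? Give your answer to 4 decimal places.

4.7048

Let t(s) be the expected number of steps to first reach B from state s, with t(B) = 0. Conditioning on the first step:
t(A) = 1 + 0.25·t(A) + 0.2·t(D) + 0.35·t(C)
t(D) = 1 + 0.3·t(A) + 0.25·t(D) + 0.25·t(C)
t(C) = 1 + 0.4·t(A) + 0.3·t(D) + 0.05·t(C)
Solving: t(A) = 4.7048, t(D) = 4.7237, t(C) = 4.5253.
Expected steps from A to B: 4.7048.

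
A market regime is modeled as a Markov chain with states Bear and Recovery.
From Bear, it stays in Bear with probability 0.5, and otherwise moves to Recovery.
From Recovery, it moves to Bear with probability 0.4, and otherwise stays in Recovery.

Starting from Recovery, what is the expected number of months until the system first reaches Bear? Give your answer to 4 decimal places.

Let t(s) be the expected number of months to first reach Bear from state s, with t(Bear) = 0. Conditioning on the first month:
t(Recovery) = 1 + 0.6·t(Recovery)
Solving: t(Recovery) = 2.5000.
Expected months from Recovery to Bear: 2.5000.

2.5000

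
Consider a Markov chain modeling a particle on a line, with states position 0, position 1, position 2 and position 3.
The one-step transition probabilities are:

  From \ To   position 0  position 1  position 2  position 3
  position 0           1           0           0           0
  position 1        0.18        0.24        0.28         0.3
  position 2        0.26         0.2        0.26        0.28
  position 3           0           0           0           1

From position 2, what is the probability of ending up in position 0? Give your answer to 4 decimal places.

Let h(s) be the probability of absorption at position 0 starting from transient state s. Then h(position 0) = 1 and h(position 3) = 0. By first-step analysis:
h(position 1) = 0.18·1 + 0.24·h(position 1) + 0.28·h(position 2) + 0.3·0
h(position 2) = 0.26·1 + 0.2·h(position 1) + 0.26·h(position 2) + 0.28·0
Solving: h(position 1) = 0.4068, h(position 2) = 0.4613.
Starting from position 2, the probability is 0.4613.

0.4613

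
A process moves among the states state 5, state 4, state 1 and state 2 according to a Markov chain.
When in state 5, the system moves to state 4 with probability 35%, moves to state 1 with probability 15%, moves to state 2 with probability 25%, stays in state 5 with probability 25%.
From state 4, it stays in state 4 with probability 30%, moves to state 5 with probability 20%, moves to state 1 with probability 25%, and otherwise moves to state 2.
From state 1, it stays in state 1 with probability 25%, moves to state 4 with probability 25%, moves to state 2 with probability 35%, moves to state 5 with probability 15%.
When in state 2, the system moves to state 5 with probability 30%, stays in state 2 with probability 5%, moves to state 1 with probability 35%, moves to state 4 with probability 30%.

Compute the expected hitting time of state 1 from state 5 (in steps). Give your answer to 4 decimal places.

Let t(s) be the expected number of steps to first reach state 1 from state s, with t(state 1) = 0. Conditioning on the first step:
t(state 5) = 1 + 0.25·t(state 5) + 0.35·t(state 4) + 0.25·t(state 2)
t(state 4) = 1 + 0.2·t(state 5) + 0.3·t(state 4) + 0.25·t(state 2)
t(state 2) = 1 + 0.3·t(state 5) + 0.3·t(state 4) + 0.05·t(state 2)
Solving: t(state 5) = 4.4641, t(state 4) = 4.0390, t(state 2) = 3.7378.
Expected steps from state 5 to state 1: 4.4641.

4.4641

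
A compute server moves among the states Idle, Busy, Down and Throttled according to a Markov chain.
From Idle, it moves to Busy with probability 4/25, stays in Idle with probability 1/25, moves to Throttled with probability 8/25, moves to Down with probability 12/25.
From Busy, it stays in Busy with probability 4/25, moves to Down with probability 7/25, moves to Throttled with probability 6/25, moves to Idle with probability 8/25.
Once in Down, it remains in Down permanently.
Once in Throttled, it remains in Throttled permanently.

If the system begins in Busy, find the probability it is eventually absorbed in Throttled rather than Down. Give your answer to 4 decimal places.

Let h(s) be the probability of absorption at Throttled starting from transient state s. Then h(Throttled) = 1 and h(Down) = 0. By first-step analysis:
h(Idle) = 0.04·h(Idle) + 0.16·h(Busy) + 0.48·0 + 0.32·1
h(Busy) = 0.32·h(Idle) + 0.16·h(Busy) + 0.28·0 + 0.24·1
Solving: h(Idle) = 0.4068, h(Busy) = 0.4407.
Starting from Busy, the probability is 0.4407.

0.4407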